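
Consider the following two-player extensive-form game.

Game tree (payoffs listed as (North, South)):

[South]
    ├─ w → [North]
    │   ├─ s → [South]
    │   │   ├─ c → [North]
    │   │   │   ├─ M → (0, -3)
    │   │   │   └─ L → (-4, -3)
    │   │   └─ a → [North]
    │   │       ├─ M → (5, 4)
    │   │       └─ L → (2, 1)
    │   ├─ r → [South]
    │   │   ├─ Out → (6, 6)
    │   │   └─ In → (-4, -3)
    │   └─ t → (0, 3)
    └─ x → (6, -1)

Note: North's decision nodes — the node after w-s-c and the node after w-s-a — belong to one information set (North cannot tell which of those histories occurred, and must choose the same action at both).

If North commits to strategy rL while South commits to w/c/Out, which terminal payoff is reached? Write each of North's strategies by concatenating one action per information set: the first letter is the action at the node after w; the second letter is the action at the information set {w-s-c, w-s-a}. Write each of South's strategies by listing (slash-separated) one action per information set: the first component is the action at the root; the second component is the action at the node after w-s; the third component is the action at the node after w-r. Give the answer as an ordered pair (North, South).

(6, 6)

Trace the play path from the root:
  South plays w
  North plays r at [w]
  South plays Out at [w-r]
→ terminal payoff (6, 6).
(North's choice at the information set {w-s-c, w-s-a} is never reached on this path, so it doesn't affect the outcome.)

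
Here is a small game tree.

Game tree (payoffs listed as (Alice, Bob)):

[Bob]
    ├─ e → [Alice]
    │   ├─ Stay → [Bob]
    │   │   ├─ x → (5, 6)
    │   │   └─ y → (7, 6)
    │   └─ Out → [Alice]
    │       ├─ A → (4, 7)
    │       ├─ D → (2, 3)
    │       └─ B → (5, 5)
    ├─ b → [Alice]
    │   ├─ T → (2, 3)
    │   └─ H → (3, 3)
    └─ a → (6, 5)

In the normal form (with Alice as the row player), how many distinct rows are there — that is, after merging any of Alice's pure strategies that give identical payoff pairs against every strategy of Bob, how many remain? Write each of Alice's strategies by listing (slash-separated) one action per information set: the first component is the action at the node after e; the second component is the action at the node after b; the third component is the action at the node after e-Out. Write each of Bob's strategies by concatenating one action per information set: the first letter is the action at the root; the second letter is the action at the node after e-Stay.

Alice has 12 pure strategies: Stay/T/A, Stay/T/D, Stay/T/B, Stay/H/A, Stay/H/D, Stay/H/B, Out/T/A, Out/T/D, Out/T/B, Out/H/A, Out/H/D, Out/H/B. Columns: ex, ey, bx, by, ax, ay.
{Stay/T/A, Stay/T/D, Stay/T/B} → row (5,6) (7,6) (2,3) (2,3) (6,5) (6,5)
{Stay/H/A, Stay/H/D, Stay/H/B} → row (5,6) (7,6) (3,3) (3,3) (6,5) (6,5)
{Out/T/A} → row (4,7) (4,7) (2,3) (2,3) (6,5) (6,5)
{Out/T/D} → row (2,3) (2,3) (2,3) (2,3) (6,5) (6,5)
{Out/T/B} → row (5,5) (5,5) (2,3) (2,3) (6,5) (6,5)
{Out/H/A} → row (4,7) (4,7) (3,3) (3,3) (6,5) (6,5)
{Out/H/D} → row (2,3) (2,3) (3,3) (3,3) (6,5) (6,5)
{Out/H/B} → row (5,5) (5,5) (3,3) (3,3) (6,5) (6,5)
That's 8 distinct rows out of 12 strategies.

8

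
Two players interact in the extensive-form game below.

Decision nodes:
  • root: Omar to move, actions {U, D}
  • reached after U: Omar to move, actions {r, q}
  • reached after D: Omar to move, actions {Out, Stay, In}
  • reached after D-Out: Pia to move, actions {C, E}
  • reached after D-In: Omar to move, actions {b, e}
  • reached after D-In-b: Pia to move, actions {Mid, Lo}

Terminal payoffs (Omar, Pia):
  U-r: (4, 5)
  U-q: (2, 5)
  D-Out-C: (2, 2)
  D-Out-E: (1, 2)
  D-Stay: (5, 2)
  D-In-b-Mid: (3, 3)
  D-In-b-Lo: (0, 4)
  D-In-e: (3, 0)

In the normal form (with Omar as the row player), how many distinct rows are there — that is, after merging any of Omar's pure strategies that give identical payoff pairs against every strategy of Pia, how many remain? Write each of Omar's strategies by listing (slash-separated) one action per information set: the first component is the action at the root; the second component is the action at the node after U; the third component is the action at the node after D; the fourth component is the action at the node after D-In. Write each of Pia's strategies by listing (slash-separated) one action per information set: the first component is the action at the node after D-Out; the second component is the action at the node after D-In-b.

Omar has 24 pure strategies: U/r/Out/b, U/r/Out/e, U/r/Stay/b, U/r/Stay/e, U/r/In/b, U/r/In/e, U/q/Out/b, U/q/Out/e, U/q/Stay/b, U/q/Stay/e, U/q/In/b, U/q/In/e, D/r/Out/b, D/r/Out/e, D/r/Stay/b, D/r/Stay/e, D/r/In/b, D/r/In/e, D/q/Out/b, D/q/Out/e, D/q/Stay/b, D/q/Stay/e, D/q/In/b, D/q/In/e. Columns: C/Mid, C/Lo, E/Mid, E/Lo.
{U/r/Out/b, U/r/Out/e, U/r/Stay/b, U/r/Stay/e, U/r/In/b, U/r/In/e} → row (4,5) (4,5) (4,5) (4,5)
{U/q/Out/b, U/q/Out/e, U/q/Stay/b, U/q/Stay/e, U/q/In/b, U/q/In/e} → row (2,5) (2,5) (2,5) (2,5)
{D/r/Out/b, D/r/Out/e, D/q/Out/b, D/q/Out/e} → row (2,2) (2,2) (1,2) (1,2)
{D/r/Stay/b, D/r/Stay/e, D/q/Stay/b, D/q/Stay/e} → row (5,2) (5,2) (5,2) (5,2)
{D/r/In/b, D/q/In/b} → row (3,3) (0,4) (3,3) (0,4)
{D/r/In/e, D/q/In/e} → row (3,0) (3,0) (3,0) (3,0)
That's 6 distinct rows out of 24 strategies.

6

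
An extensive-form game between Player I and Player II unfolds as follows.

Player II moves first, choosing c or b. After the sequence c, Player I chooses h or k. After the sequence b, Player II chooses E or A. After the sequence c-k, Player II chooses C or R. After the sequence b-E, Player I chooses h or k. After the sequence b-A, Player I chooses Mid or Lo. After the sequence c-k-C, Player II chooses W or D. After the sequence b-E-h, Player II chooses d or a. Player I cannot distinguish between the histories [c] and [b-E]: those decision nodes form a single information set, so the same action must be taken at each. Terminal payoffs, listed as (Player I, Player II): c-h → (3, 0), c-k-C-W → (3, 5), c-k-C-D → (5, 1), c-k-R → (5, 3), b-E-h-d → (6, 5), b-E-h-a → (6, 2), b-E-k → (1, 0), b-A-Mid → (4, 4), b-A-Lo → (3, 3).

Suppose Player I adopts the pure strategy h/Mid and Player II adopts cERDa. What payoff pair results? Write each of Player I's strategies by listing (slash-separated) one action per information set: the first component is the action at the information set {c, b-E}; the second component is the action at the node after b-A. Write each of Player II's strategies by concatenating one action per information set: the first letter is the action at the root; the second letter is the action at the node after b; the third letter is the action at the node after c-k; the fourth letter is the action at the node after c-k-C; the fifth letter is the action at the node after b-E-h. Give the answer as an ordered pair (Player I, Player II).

(3, 0)

Trace the play path from the root:
  Player II plays c
  Player I plays h at [c]
→ terminal payoff (3, 0).
(Player I's choice at the node after b-A is never reached on this path, so it doesn't affect the outcome.)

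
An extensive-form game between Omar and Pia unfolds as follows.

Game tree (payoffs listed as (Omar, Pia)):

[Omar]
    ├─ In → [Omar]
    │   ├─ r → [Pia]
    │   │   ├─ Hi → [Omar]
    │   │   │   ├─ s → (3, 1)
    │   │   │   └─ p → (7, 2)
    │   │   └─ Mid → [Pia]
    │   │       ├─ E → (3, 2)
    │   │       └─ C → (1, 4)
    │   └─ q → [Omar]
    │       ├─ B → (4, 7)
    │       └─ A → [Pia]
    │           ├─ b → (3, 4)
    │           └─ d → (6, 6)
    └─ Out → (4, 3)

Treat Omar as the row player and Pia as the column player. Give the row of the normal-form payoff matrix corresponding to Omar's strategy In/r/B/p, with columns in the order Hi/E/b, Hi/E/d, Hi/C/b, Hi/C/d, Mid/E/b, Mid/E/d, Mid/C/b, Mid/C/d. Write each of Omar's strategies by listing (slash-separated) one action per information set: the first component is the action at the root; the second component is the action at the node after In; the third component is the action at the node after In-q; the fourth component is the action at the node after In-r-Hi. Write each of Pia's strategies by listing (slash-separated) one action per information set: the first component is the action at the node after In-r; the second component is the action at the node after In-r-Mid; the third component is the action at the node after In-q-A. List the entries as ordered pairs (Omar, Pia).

(7,2) (7,2) (7,2) (7,2) (3,2) (3,2) (1,4) (1,4)

vs Hi/E/b: Omar plays In → Omar plays r at [In] → Pia plays Hi at [In-r] → Omar plays p at [In-r-Hi] → (7, 2)
vs Hi/E/d: Omar plays In → Omar plays r at [In] → Pia plays Hi at [In-r] → Omar plays p at [In-r-Hi] → (7, 2)
vs Hi/C/b: Omar plays In → Omar plays r at [In] → Pia plays Hi at [In-r] → Omar plays p at [In-r-Hi] → (7, 2)
vs Hi/C/d: Omar plays In → Omar plays r at [In] → Pia plays Hi at [In-r] → Omar plays p at [In-r-Hi] → (7, 2)
vs Mid/E/b: Omar plays In → Omar plays r at [In] → Pia plays Mid at [In-r] → Pia plays E at [In-r-Mid] → (3, 2)
vs Mid/E/d: Omar plays In → Omar plays r at [In] → Pia plays Mid at [In-r] → Pia plays E at [In-r-Mid] → (3, 2)
vs Mid/C/b: Omar plays In → Omar plays r at [In] → Pia plays Mid at [In-r] → Pia plays C at [In-r-Mid] → (1, 4)
vs Mid/C/d: Omar plays In → Omar plays r at [In] → Pia plays Mid at [In-r] → Pia plays C at [In-r-Mid] → (1, 4)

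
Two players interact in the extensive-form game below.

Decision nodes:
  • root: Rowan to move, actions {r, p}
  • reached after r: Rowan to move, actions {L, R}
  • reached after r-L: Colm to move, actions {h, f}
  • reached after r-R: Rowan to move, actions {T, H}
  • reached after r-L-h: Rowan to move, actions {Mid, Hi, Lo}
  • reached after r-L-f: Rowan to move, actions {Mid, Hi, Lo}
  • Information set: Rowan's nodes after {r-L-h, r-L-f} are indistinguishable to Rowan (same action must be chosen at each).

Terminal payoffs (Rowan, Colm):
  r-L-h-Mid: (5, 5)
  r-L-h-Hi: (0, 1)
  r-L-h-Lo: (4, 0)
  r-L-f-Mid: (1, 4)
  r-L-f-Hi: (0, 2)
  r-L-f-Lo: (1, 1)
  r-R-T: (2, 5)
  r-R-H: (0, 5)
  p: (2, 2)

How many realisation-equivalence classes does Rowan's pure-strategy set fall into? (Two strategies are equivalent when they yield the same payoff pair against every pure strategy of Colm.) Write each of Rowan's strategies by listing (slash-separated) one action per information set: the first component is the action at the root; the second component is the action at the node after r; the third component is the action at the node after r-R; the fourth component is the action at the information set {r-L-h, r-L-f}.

6

Rowan has 24 pure strategies: r/L/T/Mid, r/L/T/Hi, r/L/T/Lo, r/L/H/Mid, r/L/H/Hi, r/L/H/Lo, r/R/T/Mid, r/R/T/Hi, r/R/T/Lo, r/R/H/Mid, r/R/H/Hi, r/R/H/Lo, p/L/T/Mid, p/L/T/Hi, p/L/T/Lo, p/L/H/Mid, p/L/H/Hi, p/L/H/Lo, p/R/T/Mid, p/R/T/Hi, p/R/T/Lo, p/R/H/Mid, p/R/H/Hi, p/R/H/Lo. Columns: h, f.
{r/L/T/Mid, r/L/H/Mid} → row (5,5) (1,4)
{r/L/T/Hi, r/L/H/Hi} → row (0,1) (0,2)
{r/L/T/Lo, r/L/H/Lo} → row (4,0) (1,1)
{r/R/T/Mid, r/R/T/Hi, r/R/T/Lo} → row (2,5) (2,5)
{r/R/H/Mid, r/R/H/Hi, r/R/H/Lo} → row (0,5) (0,5)
{p/L/T/Mid, p/L/T/Hi, p/L/T/Lo, p/L/H/Mid, p/L/H/Hi, p/L/H/Lo, p/R/T/Mid, p/R/T/Hi, p/R/T/Lo, p/R/H/Mid, p/R/H/Hi, p/R/H/Lo} → row (2,2) (2,2)
That's 6 distinct rows out of 24 strategies.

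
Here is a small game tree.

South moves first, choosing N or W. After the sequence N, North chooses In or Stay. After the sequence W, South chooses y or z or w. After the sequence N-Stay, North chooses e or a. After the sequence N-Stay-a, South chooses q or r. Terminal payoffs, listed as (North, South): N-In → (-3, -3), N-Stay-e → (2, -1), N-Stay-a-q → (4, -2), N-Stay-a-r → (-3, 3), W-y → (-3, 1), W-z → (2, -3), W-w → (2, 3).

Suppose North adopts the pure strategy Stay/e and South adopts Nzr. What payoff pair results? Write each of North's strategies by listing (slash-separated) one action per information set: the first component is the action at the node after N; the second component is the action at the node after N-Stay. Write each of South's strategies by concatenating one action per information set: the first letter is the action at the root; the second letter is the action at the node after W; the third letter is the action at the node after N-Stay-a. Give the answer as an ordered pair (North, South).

Trace the play path from the root:
  South plays N
  North plays Stay at [N]
  North plays e at [N-Stay]
→ terminal payoff (2, -1).
(South's choice at the node after W is never reached on this path, so it doesn't affect the outcome.)

(2, -1)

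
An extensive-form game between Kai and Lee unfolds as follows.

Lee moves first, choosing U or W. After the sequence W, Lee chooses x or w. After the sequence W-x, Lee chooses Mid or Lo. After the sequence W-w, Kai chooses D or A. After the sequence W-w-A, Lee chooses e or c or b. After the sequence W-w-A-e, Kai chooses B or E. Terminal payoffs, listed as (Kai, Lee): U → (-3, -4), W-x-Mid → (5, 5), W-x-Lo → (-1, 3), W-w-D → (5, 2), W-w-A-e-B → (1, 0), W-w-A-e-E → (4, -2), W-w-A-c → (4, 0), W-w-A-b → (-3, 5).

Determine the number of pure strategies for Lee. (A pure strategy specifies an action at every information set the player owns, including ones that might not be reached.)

24

Lee owns the root with actions {U, W} — two choices.
Lee owns the node after W with actions {x, w} — two choices.
Lee owns the node after W-x with actions {Mid, Lo} — two choices.
Lee owns the node after W-w-A with actions {e, c, b} — three choices.
A pure strategy fixes one action at each information set independently, so the count is the product 2 × 2 × 2 × 3 = 24.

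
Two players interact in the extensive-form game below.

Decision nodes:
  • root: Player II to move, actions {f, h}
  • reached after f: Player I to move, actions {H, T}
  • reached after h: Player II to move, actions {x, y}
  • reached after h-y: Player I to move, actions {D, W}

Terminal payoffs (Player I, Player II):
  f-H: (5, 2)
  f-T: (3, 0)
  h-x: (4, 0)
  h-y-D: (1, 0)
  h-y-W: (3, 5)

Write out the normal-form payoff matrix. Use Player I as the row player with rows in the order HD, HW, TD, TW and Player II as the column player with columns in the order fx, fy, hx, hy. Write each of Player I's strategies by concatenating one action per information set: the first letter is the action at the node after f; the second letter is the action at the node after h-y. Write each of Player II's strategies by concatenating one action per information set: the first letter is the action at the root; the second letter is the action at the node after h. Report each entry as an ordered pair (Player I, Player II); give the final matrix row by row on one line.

HD: (5,2) (5,2) (4,0) (1,0) | HW: (5,2) (5,2) (4,0) (3,5) | TD: (3,0) (3,0) (4,0) (1,0) | TW: (3,0) (3,0) (4,0) (3,5)

Row HD: fx→(5,2), fy→(5,2), hx→(4,0), hy→(1,0)
Row HW: fx→(5,2), fy→(5,2), hx→(4,0), hy→(3,5)
Row TD: fx→(3,0), fy→(3,0), hx→(4,0), hy→(1,0)
Row TW: fx→(3,0), fy→(3,0), hx→(4,0), hy→(3,5)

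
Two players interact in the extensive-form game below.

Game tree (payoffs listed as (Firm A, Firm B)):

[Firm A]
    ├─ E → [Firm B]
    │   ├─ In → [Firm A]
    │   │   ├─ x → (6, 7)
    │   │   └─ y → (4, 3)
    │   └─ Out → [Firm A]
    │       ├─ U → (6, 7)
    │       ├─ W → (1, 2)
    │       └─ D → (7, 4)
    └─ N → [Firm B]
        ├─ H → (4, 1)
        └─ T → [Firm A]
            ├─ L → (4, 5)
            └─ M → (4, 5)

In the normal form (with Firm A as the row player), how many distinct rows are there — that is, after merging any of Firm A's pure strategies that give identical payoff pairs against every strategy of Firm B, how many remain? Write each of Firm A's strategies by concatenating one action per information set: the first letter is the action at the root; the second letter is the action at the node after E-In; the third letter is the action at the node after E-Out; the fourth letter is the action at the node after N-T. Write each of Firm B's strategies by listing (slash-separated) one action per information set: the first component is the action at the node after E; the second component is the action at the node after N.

Firm A has 24 pure strategies: ExUL, ExUM, ExWL, ExWM, ExDL, ExDM, EyUL, EyUM, EyWL, EyWM, EyDL, EyDM, NxUL, NxUM, NxWL, NxWM, NxDL, NxDM, NyUL, NyUM, NyWL, NyWM, NyDL, NyDM. Columns: In/H, In/T, Out/H, Out/T.
{ExUL, ExUM} → row (6,7) (6,7) (6,7) (6,7)
{ExWL, ExWM} → row (6,7) (6,7) (1,2) (1,2)
{ExDL, ExDM} → row (6,7) (6,7) (7,4) (7,4)
{EyUL, EyUM} → row (4,3) (4,3) (6,7) (6,7)
{EyWL, EyWM} → row (4,3) (4,3) (1,2) (1,2)
{EyDL, EyDM} → row (4,3) (4,3) (7,4) (7,4)
{NxUL, NxUM, NxWL, NxWM, NxDL, NxDM, NyUL, NyUM, NyWL, NyWM, NyDL, NyDM} → row (4,1) (4,5) (4,1) (4,5)
That's 7 distinct rows out of 24 strategies.

7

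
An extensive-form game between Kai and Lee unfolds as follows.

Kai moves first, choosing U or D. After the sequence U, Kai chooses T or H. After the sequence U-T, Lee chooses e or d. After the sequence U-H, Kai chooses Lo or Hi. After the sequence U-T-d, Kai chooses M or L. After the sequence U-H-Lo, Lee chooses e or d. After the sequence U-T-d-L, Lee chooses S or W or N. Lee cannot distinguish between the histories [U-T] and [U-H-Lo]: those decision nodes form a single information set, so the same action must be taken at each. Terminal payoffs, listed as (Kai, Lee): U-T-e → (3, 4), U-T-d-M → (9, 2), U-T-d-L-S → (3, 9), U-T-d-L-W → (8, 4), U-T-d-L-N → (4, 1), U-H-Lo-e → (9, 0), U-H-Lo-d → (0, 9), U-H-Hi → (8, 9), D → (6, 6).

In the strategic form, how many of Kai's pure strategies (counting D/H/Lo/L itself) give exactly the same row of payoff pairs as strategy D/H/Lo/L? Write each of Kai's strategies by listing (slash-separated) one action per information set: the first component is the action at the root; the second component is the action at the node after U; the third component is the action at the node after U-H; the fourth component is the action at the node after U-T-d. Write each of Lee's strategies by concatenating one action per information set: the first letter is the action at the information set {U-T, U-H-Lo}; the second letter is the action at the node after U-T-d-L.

Row for D/H/Lo/L (columns eS, eW, eN, dS, dW, dN): (6,6) (6,6) (6,6) (6,6) (6,6) (6,6).
Under D/H/Lo/L, Kai's choice at the node after U and at the node after U-H and at the node after U-T-d can never be reached regardless of what Lee does, so varying those choices leaves every outcome unchanged.
Holding the reachable choices fixed and varying the unreachable ones freely already gives 2 × 2 × 2 = 8 equivalent strategies.
No other strategy reproduces this row, so those 8 are the full class: D/T/Lo/M, D/T/Lo/L, D/T/Hi/M, D/T/Hi/L, D/H/Lo/M, D/H/Lo/L, D/H/Hi/M, D/H/Hi/L.

8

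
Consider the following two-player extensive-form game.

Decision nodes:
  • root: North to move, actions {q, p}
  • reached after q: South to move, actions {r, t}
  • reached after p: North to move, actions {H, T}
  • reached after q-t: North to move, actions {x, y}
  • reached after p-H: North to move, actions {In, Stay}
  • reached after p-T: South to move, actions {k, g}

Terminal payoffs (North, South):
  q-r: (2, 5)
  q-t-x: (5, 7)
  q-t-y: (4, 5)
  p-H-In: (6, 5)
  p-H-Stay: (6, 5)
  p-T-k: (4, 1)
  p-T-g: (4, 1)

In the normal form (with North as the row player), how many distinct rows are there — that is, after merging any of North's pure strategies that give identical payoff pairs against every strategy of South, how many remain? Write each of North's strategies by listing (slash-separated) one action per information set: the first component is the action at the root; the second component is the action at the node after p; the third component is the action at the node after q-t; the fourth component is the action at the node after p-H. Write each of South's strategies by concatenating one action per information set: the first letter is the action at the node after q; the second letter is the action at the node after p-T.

North has 16 pure strategies: q/H/x/In, q/H/x/Stay, q/H/y/In, q/H/y/Stay, q/T/x/In, q/T/x/Stay, q/T/y/In, q/T/y/Stay, p/H/x/In, p/H/x/Stay, p/H/y/In, p/H/y/Stay, p/T/x/In, p/T/x/Stay, p/T/y/In, p/T/y/Stay. Columns: rk, rg, tk, tg.
{q/H/x/In, q/H/x/Stay, q/T/x/In, q/T/x/Stay} → row (2,5) (2,5) (5,7) (5,7)
{q/H/y/In, q/H/y/Stay, q/T/y/In, q/T/y/Stay} → row (2,5) (2,5) (4,5) (4,5)
{p/H/x/In, p/H/x/Stay, p/H/y/In, p/H/y/Stay} → row (6,5) (6,5) (6,5) (6,5)
{p/T/x/In, p/T/x/Stay, p/T/y/In, p/T/y/Stay} → row (4,1) (4,1) (4,1) (4,1)
That's 4 distinct rows out of 16 strategies.

4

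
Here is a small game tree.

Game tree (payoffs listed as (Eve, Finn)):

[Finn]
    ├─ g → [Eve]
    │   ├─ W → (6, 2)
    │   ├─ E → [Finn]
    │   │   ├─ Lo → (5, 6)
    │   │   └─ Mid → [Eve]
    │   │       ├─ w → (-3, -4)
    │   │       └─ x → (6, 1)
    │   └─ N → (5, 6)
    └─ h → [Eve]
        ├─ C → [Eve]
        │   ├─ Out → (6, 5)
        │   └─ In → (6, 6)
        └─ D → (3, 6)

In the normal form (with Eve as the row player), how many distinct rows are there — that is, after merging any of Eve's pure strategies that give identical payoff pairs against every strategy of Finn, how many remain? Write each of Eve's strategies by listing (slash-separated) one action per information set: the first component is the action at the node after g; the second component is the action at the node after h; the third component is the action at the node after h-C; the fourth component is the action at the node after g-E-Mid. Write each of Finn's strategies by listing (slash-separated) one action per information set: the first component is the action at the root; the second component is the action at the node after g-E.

12

Eve has 24 pure strategies: W/C/Out/w, W/C/Out/x, W/C/In/w, W/C/In/x, W/D/Out/w, W/D/Out/x, W/D/In/w, W/D/In/x, E/C/Out/w, E/C/Out/x, E/C/In/w, E/C/In/x, E/D/Out/w, E/D/Out/x, E/D/In/w, E/D/In/x, N/C/Out/w, N/C/Out/x, N/C/In/w, N/C/In/x, N/D/Out/w, N/D/Out/x, N/D/In/w, N/D/In/x. Columns: g/Lo, g/Mid, h/Lo, h/Mid.
{W/C/Out/w, W/C/Out/x} → row (6,2) (6,2) (6,5) (6,5)
{W/C/In/w, W/C/In/x} → row (6,2) (6,2) (6,6) (6,6)
{W/D/Out/w, W/D/Out/x, W/D/In/w, W/D/In/x} → row (6,2) (6,2) (3,6) (3,6)
{E/C/Out/w} → row (5,6) (-3,-4) (6,5) (6,5)
{E/C/Out/x} → row (5,6) (6,1) (6,5) (6,5)
{E/C/In/w} → row (5,6) (-3,-4) (6,6) (6,6)
{E/C/In/x} → row (5,6) (6,1) (6,6) (6,6)
{E/D/Out/w, E/D/In/w} → row (5,6) (-3,-4) (3,6) (3,6)
{E/D/Out/x, E/D/In/x} → row (5,6) (6,1) (3,6) (3,6)
{N/C/Out/w, N/C/Out/x} → row (5,6) (5,6) (6,5) (6,5)
{N/C/In/w, N/C/In/x} → row (5,6) (5,6) (6,6) (6,6)
{N/D/Out/w, N/D/Out/x, N/D/In/w, N/D/In/x} → row (5,6) (5,6) (3,6) (3,6)
That's 12 distinct rows out of 24 strategies.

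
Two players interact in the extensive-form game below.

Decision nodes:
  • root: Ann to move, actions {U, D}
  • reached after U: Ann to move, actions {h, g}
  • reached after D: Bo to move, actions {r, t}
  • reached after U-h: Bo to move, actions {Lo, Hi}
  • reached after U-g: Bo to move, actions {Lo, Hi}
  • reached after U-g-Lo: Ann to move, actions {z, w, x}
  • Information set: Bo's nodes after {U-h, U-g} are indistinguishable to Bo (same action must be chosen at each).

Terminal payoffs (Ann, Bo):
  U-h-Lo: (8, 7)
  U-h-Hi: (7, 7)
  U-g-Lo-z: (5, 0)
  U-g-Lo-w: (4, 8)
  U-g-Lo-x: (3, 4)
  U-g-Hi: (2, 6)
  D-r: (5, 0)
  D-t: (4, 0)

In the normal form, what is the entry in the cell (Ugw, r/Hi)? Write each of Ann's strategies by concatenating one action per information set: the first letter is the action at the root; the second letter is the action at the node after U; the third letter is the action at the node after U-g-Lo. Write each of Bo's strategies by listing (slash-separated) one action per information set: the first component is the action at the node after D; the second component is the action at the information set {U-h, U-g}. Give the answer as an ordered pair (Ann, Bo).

(2, 6)

Trace the play path from the root:
  Ann plays U
  Ann plays g at [U]
  Bo plays Hi at [U-g]
→ terminal payoff (2, 6).
(Ann's choice at the node after U-g-Lo is never reached on this path, so it doesn't affect the outcome.)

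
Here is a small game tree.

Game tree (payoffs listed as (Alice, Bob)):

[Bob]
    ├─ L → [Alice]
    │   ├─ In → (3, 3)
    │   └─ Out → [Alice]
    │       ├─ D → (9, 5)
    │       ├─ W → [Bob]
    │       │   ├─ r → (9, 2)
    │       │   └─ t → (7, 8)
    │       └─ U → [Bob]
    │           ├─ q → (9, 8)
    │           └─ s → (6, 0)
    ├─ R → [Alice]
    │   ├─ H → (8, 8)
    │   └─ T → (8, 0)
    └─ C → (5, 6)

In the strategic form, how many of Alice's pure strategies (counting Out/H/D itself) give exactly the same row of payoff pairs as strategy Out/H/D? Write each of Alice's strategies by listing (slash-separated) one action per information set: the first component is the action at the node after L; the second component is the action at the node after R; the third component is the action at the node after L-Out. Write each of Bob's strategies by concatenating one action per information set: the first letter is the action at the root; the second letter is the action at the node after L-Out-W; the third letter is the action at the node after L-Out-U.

1

Row for Out/H/D (columns Lrq, Lrs, Ltq, Lts, Rrq, Rrs, Rtq, Rts, Crq, Crs, Ctq, Cts): (9,5) (9,5) (9,5) (9,5) (8,8) (8,8) (8,8) (8,8) (5,6) (5,6) (5,6) (5,6).
Every one of Alice's information sets is on the play path for some reply by Bob when Alice follows Out/H/D.
Changing the action at any of them therefore changes at least one column, so only Out/H/D itself gives this row.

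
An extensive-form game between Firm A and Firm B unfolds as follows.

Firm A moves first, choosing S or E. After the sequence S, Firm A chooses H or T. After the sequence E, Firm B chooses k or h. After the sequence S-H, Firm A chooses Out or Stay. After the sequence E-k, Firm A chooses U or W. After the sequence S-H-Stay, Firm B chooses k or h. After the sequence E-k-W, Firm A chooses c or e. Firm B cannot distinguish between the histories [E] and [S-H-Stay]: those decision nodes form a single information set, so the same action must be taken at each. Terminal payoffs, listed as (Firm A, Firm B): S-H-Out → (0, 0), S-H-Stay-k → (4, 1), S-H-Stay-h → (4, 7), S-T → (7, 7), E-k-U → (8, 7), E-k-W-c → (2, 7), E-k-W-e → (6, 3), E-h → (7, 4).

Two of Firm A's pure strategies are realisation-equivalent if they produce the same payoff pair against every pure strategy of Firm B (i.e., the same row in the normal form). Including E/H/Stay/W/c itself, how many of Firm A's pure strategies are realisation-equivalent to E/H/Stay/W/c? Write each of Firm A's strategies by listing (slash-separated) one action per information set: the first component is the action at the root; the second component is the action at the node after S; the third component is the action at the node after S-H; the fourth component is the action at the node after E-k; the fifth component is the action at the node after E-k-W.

Row for E/H/Stay/W/c (columns k, h): (2,7) (7,4).
Under E/H/Stay/W/c, Firm A's choice at the node after S and at the node after S-H can never be reached regardless of what Firm B does, so varying those choices leaves every outcome unchanged.
Holding the reachable choices fixed and varying the unreachable ones freely already gives 2 × 2 = 4 equivalent strategies.
No other strategy reproduces this row, so those 4 are the full class: E/H/Out/W/c, E/H/Stay/W/c, E/T/Out/W/c, E/T/Stay/W/c.

4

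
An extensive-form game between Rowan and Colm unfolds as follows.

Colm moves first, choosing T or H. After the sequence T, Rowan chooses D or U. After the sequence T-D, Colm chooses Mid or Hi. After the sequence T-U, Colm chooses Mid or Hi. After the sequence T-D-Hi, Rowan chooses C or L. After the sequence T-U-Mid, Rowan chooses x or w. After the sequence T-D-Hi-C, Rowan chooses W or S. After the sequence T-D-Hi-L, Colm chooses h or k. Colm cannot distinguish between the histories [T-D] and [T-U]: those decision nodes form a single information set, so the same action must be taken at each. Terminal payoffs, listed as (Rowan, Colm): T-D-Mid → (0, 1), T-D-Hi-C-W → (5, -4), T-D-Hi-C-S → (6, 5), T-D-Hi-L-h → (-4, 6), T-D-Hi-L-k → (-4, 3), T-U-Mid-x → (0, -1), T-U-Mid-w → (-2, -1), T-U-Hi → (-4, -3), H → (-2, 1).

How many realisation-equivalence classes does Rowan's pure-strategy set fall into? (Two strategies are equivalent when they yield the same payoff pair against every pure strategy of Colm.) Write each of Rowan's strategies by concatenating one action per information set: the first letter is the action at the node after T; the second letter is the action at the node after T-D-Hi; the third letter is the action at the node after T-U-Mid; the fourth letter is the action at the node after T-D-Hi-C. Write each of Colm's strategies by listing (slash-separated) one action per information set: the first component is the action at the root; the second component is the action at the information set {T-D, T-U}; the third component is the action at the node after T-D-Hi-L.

Rowan has 16 pure strategies: DCxW, DCxS, DCwW, DCwS, DLxW, DLxS, DLwW, DLwS, UCxW, UCxS, UCwW, UCwS, ULxW, ULxS, ULwW, ULwS. Columns: T/Mid/h, T/Mid/k, T/Hi/h, T/Hi/k, H/Mid/h, H/Mid/k, H/Hi/h, H/Hi/k.
{DCxW, DCwW} → row (0,1) (0,1) (5,-4) (5,-4) (-2,1) (-2,1) (-2,1) (-2,1)
{DCxS, DCwS} → row (0,1) (0,1) (6,5) (6,5) (-2,1) (-2,1) (-2,1) (-2,1)
{DLxW, DLxS, DLwW, DLwS} → row (0,1) (0,1) (-4,6) (-4,3) (-2,1) (-2,1) (-2,1) (-2,1)
{UCxW, UCxS, ULxW, ULxS} → row (0,-1) (0,-1) (-4,-3) (-4,-3) (-2,1) (-2,1) (-2,1) (-2,1)
{UCwW, UCwS, ULwW, ULwS} → row (-2,-1) (-2,-1) (-4,-3) (-4,-3) (-2,1) (-2,1) (-2,1) (-2,1)
That's 5 distinct rows out of 16 strategies.

5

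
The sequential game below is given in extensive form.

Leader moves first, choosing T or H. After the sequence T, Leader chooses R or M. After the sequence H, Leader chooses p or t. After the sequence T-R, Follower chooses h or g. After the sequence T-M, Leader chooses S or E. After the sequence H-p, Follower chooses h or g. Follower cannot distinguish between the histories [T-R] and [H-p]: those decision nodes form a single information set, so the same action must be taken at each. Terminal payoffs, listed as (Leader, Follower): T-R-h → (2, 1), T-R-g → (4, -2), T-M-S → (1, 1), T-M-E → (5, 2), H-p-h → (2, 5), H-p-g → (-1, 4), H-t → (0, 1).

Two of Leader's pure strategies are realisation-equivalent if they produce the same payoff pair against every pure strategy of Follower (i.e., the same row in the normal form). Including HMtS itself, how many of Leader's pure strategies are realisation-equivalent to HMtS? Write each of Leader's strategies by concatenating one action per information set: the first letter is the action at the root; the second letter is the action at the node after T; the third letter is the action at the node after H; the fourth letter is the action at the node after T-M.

Row for HMtS (columns h, g): (0,1) (0,1).
Under HMtS, Leader's choice at the node after T and at the node after T-M can never be reached regardless of what Follower does, so varying those choices leaves every outcome unchanged.
Holding the reachable choices fixed and varying the unreachable ones freely already gives 2 × 2 = 4 equivalent strategies.
No other strategy reproduces this row, so those 4 are the full class: HRtS, HRtE, HMtS, HMtE.

4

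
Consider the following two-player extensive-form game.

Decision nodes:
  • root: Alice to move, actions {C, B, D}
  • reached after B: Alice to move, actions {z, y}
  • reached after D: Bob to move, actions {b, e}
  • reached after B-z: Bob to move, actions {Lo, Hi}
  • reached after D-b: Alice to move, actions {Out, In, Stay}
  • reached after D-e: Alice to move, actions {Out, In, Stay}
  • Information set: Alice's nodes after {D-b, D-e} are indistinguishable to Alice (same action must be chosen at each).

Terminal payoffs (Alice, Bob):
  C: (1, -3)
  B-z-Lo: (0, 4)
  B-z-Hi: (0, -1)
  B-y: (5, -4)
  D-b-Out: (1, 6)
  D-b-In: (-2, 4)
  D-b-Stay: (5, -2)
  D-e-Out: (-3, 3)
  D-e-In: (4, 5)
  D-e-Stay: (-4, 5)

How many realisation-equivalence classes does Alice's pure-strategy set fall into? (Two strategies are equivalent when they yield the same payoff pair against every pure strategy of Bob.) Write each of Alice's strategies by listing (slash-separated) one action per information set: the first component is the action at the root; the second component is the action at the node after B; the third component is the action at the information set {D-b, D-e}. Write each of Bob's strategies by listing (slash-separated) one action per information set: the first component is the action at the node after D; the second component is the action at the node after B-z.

Alice has 18 pure strategies: C/z/Out, C/z/In, C/z/Stay, C/y/Out, C/y/In, C/y/Stay, B/z/Out, B/z/In, B/z/Stay, B/y/Out, B/y/In, B/y/Stay, D/z/Out, D/z/In, D/z/Stay, D/y/Out, D/y/In, D/y/Stay. Columns: b/Lo, b/Hi, e/Lo, e/Hi.
{C/z/Out, C/z/In, C/z/Stay, C/y/Out, C/y/In, C/y/Stay} → row (1,-3) (1,-3) (1,-3) (1,-3)
{B/z/Out, B/z/In, B/z/Stay} → row (0,4) (0,-1) (0,4) (0,-1)
{B/y/Out, B/y/In, B/y/Stay} → row (5,-4) (5,-4) (5,-4) (5,-4)
{D/z/Out, D/y/Out} → row (1,6) (1,6) (-3,3) (-3,3)
{D/z/In, D/y/In} → row (-2,4) (-2,4) (4,5) (4,5)
{D/z/Stay, D/y/Stay} → row (5,-2) (5,-2) (-4,5) (-4,5)
That's 6 distinct rows out of 18 strategies.

6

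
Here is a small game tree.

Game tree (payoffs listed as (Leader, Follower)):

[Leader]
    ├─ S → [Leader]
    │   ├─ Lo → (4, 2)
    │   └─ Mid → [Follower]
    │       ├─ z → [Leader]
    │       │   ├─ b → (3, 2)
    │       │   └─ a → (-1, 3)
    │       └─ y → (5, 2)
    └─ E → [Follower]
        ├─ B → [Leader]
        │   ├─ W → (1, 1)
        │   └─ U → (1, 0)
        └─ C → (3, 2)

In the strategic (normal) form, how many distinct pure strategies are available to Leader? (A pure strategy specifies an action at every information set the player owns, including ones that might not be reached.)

Leader owns the root with actions {S, E} — two choices.
Leader owns the node after S with actions {Lo, Mid} — two choices.
Leader owns the node after E-B with actions {W, U} — two choices.
Leader owns the node after S-Mid-z with actions {b, a} — two choices.
A pure strategy fixes one action at each information set independently, so the count is the product 2 × 2 × 2 × 2 = 16.

16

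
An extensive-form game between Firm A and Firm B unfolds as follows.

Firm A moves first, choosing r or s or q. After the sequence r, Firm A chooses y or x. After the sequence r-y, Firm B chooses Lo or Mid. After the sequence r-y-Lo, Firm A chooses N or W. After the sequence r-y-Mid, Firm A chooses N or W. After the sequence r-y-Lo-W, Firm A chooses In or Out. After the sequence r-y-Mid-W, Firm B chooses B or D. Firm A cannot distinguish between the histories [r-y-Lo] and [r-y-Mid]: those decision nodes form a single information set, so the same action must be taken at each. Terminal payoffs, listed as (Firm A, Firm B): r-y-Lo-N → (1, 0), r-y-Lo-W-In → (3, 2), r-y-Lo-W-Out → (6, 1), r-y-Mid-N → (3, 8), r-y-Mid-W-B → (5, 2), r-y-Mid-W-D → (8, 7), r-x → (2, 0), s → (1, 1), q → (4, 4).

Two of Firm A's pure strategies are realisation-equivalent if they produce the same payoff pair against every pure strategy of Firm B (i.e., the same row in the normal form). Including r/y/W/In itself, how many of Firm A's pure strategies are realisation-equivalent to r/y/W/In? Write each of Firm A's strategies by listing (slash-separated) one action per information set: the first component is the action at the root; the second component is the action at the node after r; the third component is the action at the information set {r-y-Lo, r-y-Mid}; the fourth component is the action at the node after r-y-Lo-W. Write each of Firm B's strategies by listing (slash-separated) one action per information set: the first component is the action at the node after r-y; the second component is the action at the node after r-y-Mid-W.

1

Row for r/y/W/In (columns Lo/B, Lo/D, Mid/B, Mid/D): (3,2) (3,2) (5,2) (8,7).
Every one of Firm A's information sets is on the play path for some reply by Firm B when Firm A follows r/y/W/In.
Changing the action at any of them therefore changes at least one column, so only r/y/W/In itself gives this row.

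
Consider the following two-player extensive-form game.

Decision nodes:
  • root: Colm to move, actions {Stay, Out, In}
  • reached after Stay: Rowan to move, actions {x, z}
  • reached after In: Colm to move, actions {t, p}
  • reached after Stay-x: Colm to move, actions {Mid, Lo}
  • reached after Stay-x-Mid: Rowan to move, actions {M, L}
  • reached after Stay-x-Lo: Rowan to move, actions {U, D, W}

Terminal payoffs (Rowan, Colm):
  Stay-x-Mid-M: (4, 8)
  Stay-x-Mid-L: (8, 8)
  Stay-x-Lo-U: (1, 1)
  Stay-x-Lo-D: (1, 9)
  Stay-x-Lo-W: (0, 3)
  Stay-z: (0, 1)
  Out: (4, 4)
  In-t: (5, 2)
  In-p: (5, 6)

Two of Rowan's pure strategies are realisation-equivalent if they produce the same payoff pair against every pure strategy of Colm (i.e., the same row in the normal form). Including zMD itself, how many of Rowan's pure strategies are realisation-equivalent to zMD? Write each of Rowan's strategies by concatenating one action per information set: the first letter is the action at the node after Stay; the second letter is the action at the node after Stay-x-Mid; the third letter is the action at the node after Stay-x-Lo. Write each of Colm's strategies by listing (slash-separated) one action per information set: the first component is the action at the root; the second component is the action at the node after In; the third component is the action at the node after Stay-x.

6

Row for zMD (columns Stay/t/Mid, Stay/t/Lo, Stay/p/Mid, Stay/p/Lo, Out/t/Mid, Out/t/Lo, Out/p/Mid, Out/p/Lo, In/t/Mid, In/t/Lo, In/p/Mid, In/p/Lo): (0,1) (0,1) (0,1) (0,1) (4,4) (4,4) (4,4) (4,4) (5,2) (5,2) (5,6) (5,6).
Under zMD, Rowan's choice at the node after Stay-x-Mid and at the node after Stay-x-Lo can never be reached regardless of what Colm does, so varying those choices leaves every outcome unchanged.
Holding the reachable choices fixed and varying the unreachable ones freely already gives 2 × 3 = 6 equivalent strategies.
No other strategy reproduces this row, so those 6 are the full class: zMU, zMD, zMW, zLU, zLD, zLW.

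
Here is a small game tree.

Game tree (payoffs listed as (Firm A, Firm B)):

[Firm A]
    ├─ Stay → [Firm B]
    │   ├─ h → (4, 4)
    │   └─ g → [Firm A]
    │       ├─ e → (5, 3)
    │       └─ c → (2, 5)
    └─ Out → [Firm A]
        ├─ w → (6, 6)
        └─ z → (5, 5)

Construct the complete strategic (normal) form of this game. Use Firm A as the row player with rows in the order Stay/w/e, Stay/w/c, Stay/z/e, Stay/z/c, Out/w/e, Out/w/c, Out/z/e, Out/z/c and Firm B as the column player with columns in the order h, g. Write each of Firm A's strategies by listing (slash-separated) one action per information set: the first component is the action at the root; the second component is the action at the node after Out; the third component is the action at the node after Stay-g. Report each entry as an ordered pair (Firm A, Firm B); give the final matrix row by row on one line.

Stay/w/e: (4,4) (5,3) | Stay/w/c: (4,4) (2,5) | Stay/z/e: (4,4) (5,3) | Stay/z/c: (4,4) (2,5) | Out/w/e: (6,6) (6,6) | Out/w/c: (6,6) (6,6) | Out/z/e: (5,5) (5,5) | Out/z/c: (5,5) (5,5)

                h        g
Stay/w/e    (4,4)    (5,3)
Stay/w/c    (4,4)    (2,5)
Stay/z/e    (4,4)    (5,3)
Stay/z/c    (4,4)    (2,5)
 Out/w/e    (6,6)    (6,6)
 Out/w/c    (6,6)    (6,6)
 Out/z/e    (5,5)    (5,5)
 Out/z/c    (5,5)    (5,5)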